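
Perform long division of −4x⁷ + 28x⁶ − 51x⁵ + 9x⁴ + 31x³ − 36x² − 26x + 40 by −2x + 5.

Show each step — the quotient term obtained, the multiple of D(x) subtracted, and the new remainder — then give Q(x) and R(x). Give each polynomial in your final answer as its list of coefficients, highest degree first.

Q = [2, -9, 3, 3, -8, -2, 8]; R = [0]

Step 1: lead(−4x⁷ + 28x⁶ − 51x⁵ + 9x⁴ + 31x³ − 36x² − 26x + 40) ÷ lead(D) = −4x⁷ ÷ −2x = 2x⁶. Subtract (2x⁶)·D = −4x⁷ + 10x⁶. Remainder: 18x⁶ − 51x⁵ + 9x⁴ + 31x³ − 36x² − 26x + 40.
Step 2: lead(18x⁶ − 51x⁵ + 9x⁴ + 31x³ − 36x² − 26x + 40) ÷ lead(D) = 18x⁶ ÷ −2x = −9x⁵. Subtract (−9x⁵)·D = 18x⁶ − 45x⁵. Remainder: −6x⁵ + 9x⁴ + 31x³ − 36x² − 26x + 40.
Step 3: lead(−6x⁵ + 9x⁴ + 31x³ − 36x² − 26x + 40) ÷ lead(D) = −6x⁵ ÷ −2x = 3x⁴. Subtract (3x⁴)·D = −6x⁵ + 15x⁴. Remainder: −6x⁴ + 31x³ − 36x² − 26x + 40.
Step 4: lead(−6x⁴ + 31x³ − 36x² − 26x + 40) ÷ lead(D) = −6x⁴ ÷ −2x = 3x³. Subtract (3x³)·D = −6x⁴ + 15x³. Remainder: 16x³ − 36x² − 26x + 40.
Step 5: lead(16x³ − 36x² − 26x + 40) ÷ lead(D) = 16x³ ÷ −2x = −8x². Subtract (−8x²)·D = 16x³ − 40x². Remainder: 4x² − 26x + 40.
Step 6: lead(4x² − 26x + 40) ÷ lead(D) = 4x² ÷ −2x = −2x. Subtract (−2x)·D = 4x² − 10x. Remainder: −16x + 40.
Step 7: lead(−16x + 40) ÷ lead(D) = −16x ÷ −2x = 8. Subtract (8)·D = −16x + 40. Remainder: 0.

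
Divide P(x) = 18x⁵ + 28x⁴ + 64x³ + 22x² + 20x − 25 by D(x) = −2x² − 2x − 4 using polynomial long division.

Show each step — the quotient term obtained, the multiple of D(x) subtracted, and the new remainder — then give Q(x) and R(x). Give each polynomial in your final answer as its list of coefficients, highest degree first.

Q = [-9, -5, -9, 8]; R = [7]

Step 1: lead(18x⁵ + 28x⁴ + 64x³ + 22x² + 20x − 25) ÷ lead(D) = 18x⁵ ÷ −2x² = −9x³. Subtract (−9x³)·D = 18x⁵ + 18x⁴ + 36x³. Remainder: 10x⁴ + 28x³ + 22x² + 20x − 25.
Step 2: lead(10x⁴ + 28x³ + 22x² + 20x − 25) ÷ lead(D) = 10x⁴ ÷ −2x² = −5x². Subtract (−5x²)·D = 10x⁴ + 10x³ + 20x². Remainder: 18x³ + 2x² + 20x − 25.
Step 3: lead(18x³ + 2x² + 20x − 25) ÷ lead(D) = 18x³ ÷ −2x² = −9x. Subtract (−9x)·D = 18x³ + 18x² + 36x. Remainder: −16x² − 16x − 25.
Step 4: lead(−16x² − 16x − 25) ÷ lead(D) = −16x² ÷ −2x² = 8. Subtract (8)·D = −16x² − 16x − 32. Remainder: 7.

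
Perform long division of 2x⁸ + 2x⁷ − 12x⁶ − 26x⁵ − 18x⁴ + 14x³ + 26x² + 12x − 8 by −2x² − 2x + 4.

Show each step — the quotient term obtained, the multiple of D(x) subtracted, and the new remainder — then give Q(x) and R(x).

Step 1: lead(2x⁸ + 2x⁷ − 12x⁶ − 26x⁵ − 18x⁴ + 14x³ + 26x² + 12x − 8) ÷ lead(D) = 2x⁸ ÷ −2x² = −x⁶. Subtract (−x⁶)·D = 2x⁸ + 2x⁷ − 4x⁶. Remainder: −8x⁶ − 26x⁵ − 18x⁴ + 14x³ + 26x² + 12x − 8.
Step 2: lead(−8x⁶ − 26x⁵ − 18x⁴ + 14x³ + 26x² + 12x − 8) ÷ lead(D) = −8x⁶ ÷ −2x² = 4x⁴. Subtract (4x⁴)·D = −8x⁶ − 8x⁵ + 16x⁴. Remainder: −18x⁵ − 34x⁴ + 14x³ + 26x² + 12x − 8.
Step 3: lead(−18x⁵ − 34x⁴ + 14x³ + 26x² + 12x − 8) ÷ lead(D) = −18x⁵ ÷ −2x² = 9x³. Subtract (9x³)·D = −18x⁵ − 18x⁴ + 36x³. Remainder: −16x⁴ − 22x³ + 26x² + 12x − 8.
Step 4: lead(−16x⁴ − 22x³ + 26x² + 12x − 8) ÷ lead(D) = −16x⁴ ÷ −2x² = 8x². Subtract (8x²)·D = −16x⁴ − 16x³ + 32x². Remainder: −6x³ − 6x² + 12x − 8.
Step 5: lead(−6x³ − 6x² + 12x − 8) ÷ lead(D) = −6x³ ÷ −2x² = 3x. Subtract (3x)·D = −6x³ − 6x² + 12x. Remainder: −8.

Q(x) = −x⁶ + 4x⁴ + 9x³ + 8x² + 3x; R(x) = −8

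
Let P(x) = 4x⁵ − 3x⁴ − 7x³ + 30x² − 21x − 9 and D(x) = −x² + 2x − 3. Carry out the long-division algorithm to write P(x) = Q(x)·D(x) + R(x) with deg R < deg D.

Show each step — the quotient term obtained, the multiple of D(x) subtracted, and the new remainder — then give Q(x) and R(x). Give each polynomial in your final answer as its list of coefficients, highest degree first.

Step 1: lead(4x⁵ − 3x⁴ − 7x³ + 30x² − 21x − 9) ÷ lead(D) = 4x⁵ ÷ −x² = −4x³. Subtract (−4x³)·D = 4x⁵ − 8x⁴ + 12x³. Remainder: 5x⁴ − 19x³ + 30x² − 21x − 9.
Step 2: lead(5x⁴ − 19x³ + 30x² − 21x − 9) ÷ lead(D) = 5x⁴ ÷ −x² = −5x². Subtract (−5x²)·D = 5x⁴ − 10x³ + 15x². Remainder: −9x³ + 15x² − 21x − 9.
Step 3: lead(−9x³ + 15x² − 21x − 9) ÷ lead(D) = −9x³ ÷ −x² = 9x. Subtract (9x)·D = −9x³ + 18x² − 27x. Remainder: −3x² + 6x − 9.
Step 4: lead(−3x² + 6x − 9) ÷ lead(D) = −3x² ÷ −x² = 3. Subtract (3)·D = −3x² + 6x − 9. Remainder: 0.

Q = [-4, -5, 9, 3]; R = [0]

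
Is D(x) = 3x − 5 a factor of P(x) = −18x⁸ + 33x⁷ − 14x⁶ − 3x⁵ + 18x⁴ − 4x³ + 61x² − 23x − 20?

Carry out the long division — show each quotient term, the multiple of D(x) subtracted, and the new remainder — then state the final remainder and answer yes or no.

R(x) = 0, so D(x) is a factor of P(x). yes

Step 1: lead(−18x⁸ + 33x⁷ − 14x⁶ − 3x⁵ + 18x⁴ − 4x³ + 61x² − 23x − 20) ÷ lead(D) = −18x⁸ ÷ 3x = −6x⁷. Subtract (−6x⁷)·D = −18x⁸ + 30x⁷. Remainder: 3x⁷ − 14x⁶ − 3x⁵ + 18x⁴ − 4x³ + 61x² − 23x − 20.
Step 2: lead(3x⁷ − 14x⁶ − 3x⁵ + 18x⁴ − 4x³ + 61x² − 23x − 20) ÷ lead(D) = 3x⁷ ÷ 3x = x⁶. Subtract (x⁶)·D = 3x⁷ − 5x⁶. Remainder: −9x⁶ − 3x⁵ + 18x⁴ − 4x³ + 61x² − 23x − 20.
Step 3: lead(−9x⁶ − 3x⁵ + 18x⁴ − 4x³ + 61x² − 23x − 20) ÷ lead(D) = −9x⁶ ÷ 3x = −3x⁵. Subtract (−3x⁵)·D = −9x⁶ + 15x⁵. Remainder: −18x⁵ + 18x⁴ − 4x³ + 61x² − 23x − 20.
Step 4: lead(−18x⁵ + 18x⁴ − 4x³ + 61x² − 23x − 20) ÷ lead(D) = −18x⁵ ÷ 3x = −6x⁴. Subtract (−6x⁴)·D = −18x⁵ + 30x⁴. Remainder: −12x⁴ − 4x³ + 61x² − 23x − 20.
Step 5: lead(−12x⁴ − 4x³ + 61x² − 23x − 20) ÷ lead(D) = −12x⁴ ÷ 3x = −4x³. Subtract (−4x³)·D = −12x⁴ + 20x³. Remainder: −24x³ + 61x² − 23x − 20.
Step 6: lead(−24x³ + 61x² − 23x − 20) ÷ lead(D) = −24x³ ÷ 3x = −8x². Subtract (−8x²)·D = −24x³ + 40x². Remainder: 21x² − 23x − 20.
Step 7: lead(21x² − 23x − 20) ÷ lead(D) = 21x² ÷ 3x = 7x. Subtract (7x)·D = 21x² − 35x. Remainder: 12x − 20.
Step 8: lead(12x − 20) ÷ lead(D) = 12x ÷ 3x = 4. Subtract (4)·D = 12x − 20. Remainder: 0.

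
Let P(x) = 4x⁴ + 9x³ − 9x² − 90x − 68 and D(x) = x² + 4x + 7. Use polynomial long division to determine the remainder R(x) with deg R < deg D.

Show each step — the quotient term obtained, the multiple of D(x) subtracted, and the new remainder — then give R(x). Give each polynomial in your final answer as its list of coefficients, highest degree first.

R = [-5, -5]

Step 1: lead(4x⁴ + 9x³ − 9x² − 90x − 68) ÷ lead(D) = 4x⁴ ÷ x² = 4x². Subtract (4x²)·D = 4x⁴ + 16x³ + 28x². Remainder: −7x³ − 37x² − 90x − 68.
Step 2: lead(−7x³ − 37x² − 90x − 68) ÷ lead(D) = −7x³ ÷ x² = −7x. Subtract (−7x)·D = −7x³ − 28x² − 49x. Remainder: −9x² − 41x − 68.
Step 3: lead(−9x² − 41x − 68) ÷ lead(D) = −9x² ÷ x² = −9. Subtract (−9)·D = −9x² − 36x − 63. Remainder: −5x − 5.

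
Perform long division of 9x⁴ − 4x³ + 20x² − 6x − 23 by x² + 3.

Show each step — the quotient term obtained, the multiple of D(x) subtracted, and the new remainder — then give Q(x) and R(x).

Q(x) = 9x² − 4x − 7; R(x) = 6x − 2

Step 1: lead(9x⁴ − 4x³ + 20x² − 6x − 23) ÷ lead(D) = 9x⁴ ÷ x² = 9x². Subtract (9x²)·D = 9x⁴ + 27x². Remainder: −4x³ − 7x² − 6x − 23.
Step 2: lead(−4x³ − 7x² − 6x − 23) ÷ lead(D) = −4x³ ÷ x² = −4x. Subtract (−4x)·D = −4x³ − 12x. Remainder: −7x² + 6x − 23.
Step 3: lead(−7x² + 6x − 23) ÷ lead(D) = −7x² ÷ x² = −7. Subtract (−7)·D = −7x² − 21. Remainder: 6x − 2.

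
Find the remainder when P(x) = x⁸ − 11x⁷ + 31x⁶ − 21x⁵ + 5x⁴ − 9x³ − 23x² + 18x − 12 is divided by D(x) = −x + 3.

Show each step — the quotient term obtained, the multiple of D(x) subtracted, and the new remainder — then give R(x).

Step 1: lead(x⁸ − 11x⁷ + 31x⁶ − 21x⁵ + 5x⁴ − 9x³ − 23x² + 18x − 12) ÷ lead(D) = x⁸ ÷ −x = −x⁷. Subtract (−x⁷)·D = x⁸ − 3x⁷. Remainder: −8x⁷ + 31x⁶ − 21x⁵ + 5x⁴ − 9x³ − 23x² + 18x − 12.
Step 2: lead(−8x⁷ + 31x⁶ − 21x⁵ + 5x⁴ − 9x³ − 23x² + 18x − 12) ÷ lead(D) = −8x⁷ ÷ −x = 8x⁶. Subtract (8x⁶)·D = −8x⁷ + 24x⁶. Remainder: 7x⁶ − 21x⁵ + 5x⁴ − 9x³ − 23x² + 18x − 12.
Step 3: lead(7x⁶ − 21x⁵ + 5x⁴ − 9x³ − 23x² + 18x − 12) ÷ lead(D) = 7x⁶ ÷ −x = −7x⁵. Subtract (−7x⁵)·D = 7x⁶ − 21x⁵. Remainder: 5x⁴ − 9x³ − 23x² + 18x − 12.
Step 4: lead(5x⁴ − 9x³ − 23x² + 18x − 12) ÷ lead(D) = 5x⁴ ÷ −x = −5x³. Subtract (−5x³)·D = 5x⁴ − 15x³. Remainder: 6x³ − 23x² + 18x − 12.
Step 5: lead(6x³ − 23x² + 18x − 12) ÷ lead(D) = 6x³ ÷ −x = −6x². Subtract (−6x²)·D = 6x³ − 18x². Remainder: −5x² + 18x − 12.
Step 6: lead(−5x² + 18x − 12) ÷ lead(D) = −5x² ÷ −x = 5x. Subtract (5x)·D = −5x² + 15x. Remainder: 3x − 12.
Step 7: lead(3x − 12) ÷ lead(D) = 3x ÷ −x = −3. Subtract (−3)·D = 3x − 9. Remainder: −3.

R(x) = −3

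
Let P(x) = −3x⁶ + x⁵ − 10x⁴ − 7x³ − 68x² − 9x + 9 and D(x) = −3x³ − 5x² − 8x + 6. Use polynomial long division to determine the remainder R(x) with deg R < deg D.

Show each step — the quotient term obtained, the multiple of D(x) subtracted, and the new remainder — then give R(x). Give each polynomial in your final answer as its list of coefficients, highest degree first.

Step 1: lead(−3x⁶ + x⁵ − 10x⁴ − 7x³ − 68x² − 9x + 9) ÷ lead(D) = −3x⁶ ÷ −3x³ = x³. Subtract (x³)·D = −3x⁶ − 5x⁵ − 8x⁴ + 6x³. Remainder: 6x⁵ − 2x⁴ − 13x³ − 68x² − 9x + 9.
Step 2: lead(6x⁵ − 2x⁴ − 13x³ − 68x² − 9x + 9) ÷ lead(D) = 6x⁵ ÷ −3x³ = −2x². Subtract (−2x²)·D = 6x⁵ + 10x⁴ + 16x³ − 12x². Remainder: −12x⁴ − 29x³ − 56x² − 9x + 9.
Step 3: lead(−12x⁴ − 29x³ − 56x² − 9x + 9) ÷ lead(D) = −12x⁴ ÷ −3x³ = 4x. Subtract (4x)·D = −12x⁴ − 20x³ − 32x² + 24x. Remainder: −9x³ − 24x² − 33x + 9.
Step 4: lead(−9x³ − 24x² − 33x + 9) ÷ lead(D) = −9x³ ÷ −3x³ = 3. Subtract (3)·D = −9x³ − 15x² − 24x + 18. Remainder: −9x² − 9x − 9.

R = [-9, -9, -9]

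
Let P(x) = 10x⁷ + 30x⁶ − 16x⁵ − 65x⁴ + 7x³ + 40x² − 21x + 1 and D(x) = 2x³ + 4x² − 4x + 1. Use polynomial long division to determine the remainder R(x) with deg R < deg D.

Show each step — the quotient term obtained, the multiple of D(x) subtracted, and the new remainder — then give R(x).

Step 1: lead(10x⁷ + 30x⁶ − 16x⁵ − 65x⁴ + 7x³ + 40x² − 21x + 1) ÷ lead(D) = 10x⁷ ÷ 2x³ = 5x⁴. Subtract (5x⁴)·D = 10x⁷ + 20x⁶ − 20x⁵ + 5x⁴. Remainder: 10x⁶ + 4x⁵ − 70x⁴ + 7x³ + 40x² − 21x + 1.
Step 2: lead(10x⁶ + 4x⁵ − 70x⁴ + 7x³ + 40x² − 21x + 1) ÷ lead(D) = 10x⁶ ÷ 2x³ = 5x³. Subtract (5x³)·D = 10x⁶ + 20x⁵ − 20x⁴ + 5x³. Remainder: −16x⁵ − 50x⁴ + 2x³ + 40x² − 21x + 1.
Step 3: lead(−16x⁵ − 50x⁴ + 2x³ + 40x² − 21x + 1) ÷ lead(D) = −16x⁵ ÷ 2x³ = −8x². Subtract (−8x²)·D = −16x⁵ − 32x⁴ + 32x³ − 8x². Remainder: −18x⁴ − 30x³ + 48x² − 21x + 1.
Step 4: lead(−18x⁴ − 30x³ + 48x² − 21x + 1) ÷ lead(D) = −18x⁴ ÷ 2x³ = −9x. Subtract (−9x)·D = −18x⁴ − 36x³ + 36x² − 9x. Remainder: 6x³ + 12x² − 12x + 1.
Step 5: lead(6x³ + 12x² − 12x + 1) ÷ lead(D) = 6x³ ÷ 2x³ = 3. Subtract (3)·D = 6x³ + 12x² − 12x + 3. Remainder: −2.

R(x) = −2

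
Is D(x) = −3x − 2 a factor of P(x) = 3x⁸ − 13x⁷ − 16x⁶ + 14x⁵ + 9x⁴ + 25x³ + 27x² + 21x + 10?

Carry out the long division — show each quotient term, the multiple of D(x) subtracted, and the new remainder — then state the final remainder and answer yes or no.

R(x) = 0, so D(x) is a factor of P(x). yes

Step 1: lead(3x⁸ − 13x⁷ − 16x⁶ + 14x⁵ + 9x⁴ + 25x³ + 27x² + 21x + 10) ÷ lead(D) = 3x⁸ ÷ −3x = −x⁷. Subtract (−x⁷)·D = 3x⁸ + 2x⁷. Remainder: −15x⁷ − 16x⁶ + 14x⁵ + 9x⁴ + 25x³ + 27x² + 21x + 10.
Step 2: lead(−15x⁷ − 16x⁶ + 14x⁵ + 9x⁴ + 25x³ + 27x² + 21x + 10) ÷ lead(D) = −15x⁷ ÷ −3x = 5x⁶. Subtract (5x⁶)·D = −15x⁷ − 10x⁶. Remainder: −6x⁶ + 14x⁵ + 9x⁴ + 25x³ + 27x² + 21x + 10.
Step 3: lead(−6x⁶ + 14x⁵ + 9x⁴ + 25x³ + 27x² + 21x + 10) ÷ lead(D) = −6x⁶ ÷ −3x = 2x⁵. Subtract (2x⁵)·D = −6x⁶ − 4x⁵. Remainder: 18x⁵ + 9x⁴ + 25x³ + 27x² + 21x + 10.
Step 4: lead(18x⁵ + 9x⁴ + 25x³ + 27x² + 21x + 10) ÷ lead(D) = 18x⁵ ÷ −3x = −6x⁴. Subtract (−6x⁴)·D = 18x⁵ + 12x⁴. Remainder: −3x⁴ + 25x³ + 27x² + 21x + 10.
Step 5: lead(−3x⁴ + 25x³ + 27x² + 21x + 10) ÷ lead(D) = −3x⁴ ÷ −3x = x³. Subtract (x³)·D = −3x⁴ − 2x³. Remainder: 27x³ + 27x² + 21x + 10.
Step 6: lead(27x³ + 27x² + 21x + 10) ÷ lead(D) = 27x³ ÷ −3x = −9x². Subtract (−9x²)·D = 27x³ + 18x². Remainder: 9x² + 21x + 10.
Step 7: lead(9x² + 21x + 10) ÷ lead(D) = 9x² ÷ −3x = −3x. Subtract (−3x)·D = 9x² + 6x. Remainder: 15x + 10.
Step 8: lead(15x + 10) ÷ lead(D) = 15x ÷ −3x = −5. Subtract (−5)·D = 15x + 10. Remainder: 0.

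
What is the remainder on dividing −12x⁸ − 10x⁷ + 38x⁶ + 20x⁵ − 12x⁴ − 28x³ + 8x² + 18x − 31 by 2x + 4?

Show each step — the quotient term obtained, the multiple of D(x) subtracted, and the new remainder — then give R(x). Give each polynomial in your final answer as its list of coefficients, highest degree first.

Step 1: lead(−12x⁸ − 10x⁷ + 38x⁶ + 20x⁵ − 12x⁴ − 28x³ + 8x² + 18x − 31) ÷ lead(D) = −12x⁸ ÷ 2x = −6x⁷. Subtract (−6x⁷)·D = −12x⁸ − 24x⁷. Remainder: 14x⁷ + 38x⁶ + 20x⁵ − 12x⁴ − 28x³ + 8x² + 18x − 31.
Step 2: lead(14x⁷ + 38x⁶ + 20x⁵ − 12x⁴ − 28x³ + 8x² + 18x − 31) ÷ lead(D) = 14x⁷ ÷ 2x = 7x⁶. Subtract (7x⁶)·D = 14x⁷ + 28x⁶. Remainder: 10x⁶ + 20x⁵ − 12x⁴ − 28x³ + 8x² + 18x − 31.
Step 3: lead(10x⁶ + 20x⁵ − 12x⁴ − 28x³ + 8x² + 18x − 31) ÷ lead(D) = 10x⁶ ÷ 2x = 5x⁵. Subtract (5x⁵)·D = 10x⁶ + 20x⁵. Remainder: −12x⁴ − 28x³ + 8x² + 18x − 31.
Step 4: lead(−12x⁴ − 28x³ + 8x² + 18x − 31) ÷ lead(D) = −12x⁴ ÷ 2x = −6x³. Subtract (−6x³)·D = −12x⁴ − 24x³. Remainder: −4x³ + 8x² + 18x − 31.
Step 5: lead(−4x³ + 8x² + 18x − 31) ÷ lead(D) = −4x³ ÷ 2x = −2x². Subtract (−2x²)·D = −4x³ − 8x². Remainder: 16x² + 18x − 31.
Step 6: lead(16x² + 18x − 31) ÷ lead(D) = 16x² ÷ 2x = 8x. Subtract (8x)·D = 16x² + 32x. Remainder: −14x − 31.
Step 7: lead(−14x − 31) ÷ lead(D) = −14x ÷ 2x = −7. Subtract (−7)·D = −14x − 28. Remainder: −3.

R = [-3]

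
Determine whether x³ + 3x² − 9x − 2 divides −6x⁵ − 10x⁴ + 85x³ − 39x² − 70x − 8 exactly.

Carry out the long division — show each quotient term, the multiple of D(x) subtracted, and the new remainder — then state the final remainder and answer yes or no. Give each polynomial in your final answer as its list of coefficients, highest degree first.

Step 1: lead(−6x⁵ − 10x⁴ + 85x³ − 39x² − 70x − 8) ÷ lead(D) = −6x⁵ ÷ x³ = −6x². Subtract (−6x²)·D = −6x⁵ − 18x⁴ + 54x³ + 12x². Remainder: 8x⁴ + 31x³ − 51x² − 70x − 8.
Step 2: lead(8x⁴ + 31x³ − 51x² − 70x − 8) ÷ lead(D) = 8x⁴ ÷ x³ = 8x. Subtract (8x)·D = 8x⁴ + 24x³ − 72x² − 16x. Remainder: 7x³ + 21x² − 54x − 8.
Step 3: lead(7x³ + 21x² − 54x − 8) ÷ lead(D) = 7x³ ÷ x³ = 7. Subtract (7)·D = 7x³ + 21x² − 63x − 14. Remainder: 9x + 6.

R = [9, 6], so D(x) is not a factor of P(x). no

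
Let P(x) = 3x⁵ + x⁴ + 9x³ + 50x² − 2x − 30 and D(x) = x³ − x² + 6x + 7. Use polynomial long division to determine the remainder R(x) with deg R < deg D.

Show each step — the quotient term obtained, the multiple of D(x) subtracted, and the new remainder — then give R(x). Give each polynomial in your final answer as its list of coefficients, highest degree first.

Step 1: lead(3x⁵ + x⁴ + 9x³ + 50x² − 2x − 30) ÷ lead(D) = 3x⁵ ÷ x³ = 3x². Subtract (3x²)·D = 3x⁵ − 3x⁴ + 18x³ + 21x². Remainder: 4x⁴ − 9x³ + 29x² − 2x − 30.
Step 2: lead(4x⁴ − 9x³ + 29x² − 2x − 30) ÷ lead(D) = 4x⁴ ÷ x³ = 4x. Subtract (4x)·D = 4x⁴ − 4x³ + 24x² + 28x. Remainder: −5x³ + 5x² − 30x − 30.
Step 3: lead(−5x³ + 5x² − 30x − 30) ÷ lead(D) = −5x³ ÷ x³ = −5. Subtract (−5)·D = −5x³ + 5x² − 30x − 35. Remainder: 5.

R = [5]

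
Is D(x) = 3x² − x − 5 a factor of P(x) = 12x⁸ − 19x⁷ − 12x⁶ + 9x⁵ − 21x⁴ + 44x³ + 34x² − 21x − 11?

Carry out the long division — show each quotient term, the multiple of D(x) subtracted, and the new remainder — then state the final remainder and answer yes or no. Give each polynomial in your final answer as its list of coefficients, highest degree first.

R = [-6], so D(x) is not a factor of P(x). no

Step 1: lead(12x⁸ − 19x⁷ − 12x⁶ + 9x⁵ − 21x⁴ + 44x³ + 34x² − 21x − 11) ÷ lead(D) = 12x⁸ ÷ 3x² = 4x⁶. Subtract (4x⁶)·D = 12x⁸ − 4x⁷ − 20x⁶. Remainder: −15x⁷ + 8x⁶ + 9x⁵ − 21x⁴ + 44x³ + 34x² − 21x − 11.
Step 2: lead(−15x⁷ + 8x⁶ + 9x⁵ − 21x⁴ + 44x³ + 34x² − 21x − 11) ÷ lead(D) = −15x⁷ ÷ 3x² = −5x⁵. Subtract (−5x⁵)·D = −15x⁷ + 5x⁶ + 25x⁵. Remainder: 3x⁶ − 16x⁵ − 21x⁴ + 44x³ + 34x² − 21x − 11.
Step 3: lead(3x⁶ − 16x⁵ − 21x⁴ + 44x³ + 34x² − 21x − 11) ÷ lead(D) = 3x⁶ ÷ 3x² = x⁴. Subtract (x⁴)·D = 3x⁶ − x⁵ − 5x⁴. Remainder: −15x⁵ − 16x⁴ + 44x³ + 34x² − 21x − 11.
Step 4: lead(−15x⁵ − 16x⁴ + 44x³ + 34x² − 21x − 11) ÷ lead(D) = −15x⁵ ÷ 3x² = −5x³. Subtract (−5x³)·D = −15x⁵ + 5x⁴ + 25x³. Remainder: −21x⁴ + 19x³ + 34x² − 21x − 11.
Step 5: lead(−21x⁴ + 19x³ + 34x² − 21x − 11) ÷ lead(D) = −21x⁴ ÷ 3x² = −7x². Subtract (−7x²)·D = −21x⁴ + 7x³ + 35x². Remainder: 12x³ − x² − 21x − 11.
Step 6: lead(12x³ − x² − 21x − 11) ÷ lead(D) = 12x³ ÷ 3x² = 4x. Subtract (4x)·D = 12x³ − 4x² − 20x. Remainder: 3x² − x − 11.
Step 7: lead(3x² − x − 11) ÷ lead(D) = 3x² ÷ 3x² = 1. Subtract (1)·D = 3x² − x − 5. Remainder: −6.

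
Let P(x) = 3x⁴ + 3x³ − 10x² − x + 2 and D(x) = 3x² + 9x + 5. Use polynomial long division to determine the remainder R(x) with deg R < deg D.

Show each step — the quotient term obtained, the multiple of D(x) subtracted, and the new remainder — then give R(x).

R(x) = −3

Step 1: lead(3x⁴ + 3x³ − 10x² − x + 2) ÷ lead(D) = 3x⁴ ÷ 3x² = x². Subtract (x²)·D = 3x⁴ + 9x³ + 5x². Remainder: −6x³ − 15x² − x + 2.
Step 2: lead(−6x³ − 15x² − x + 2) ÷ lead(D) = −6x³ ÷ 3x² = −2x. Subtract (−2x)·D = −6x³ − 18x² − 10x. Remainder: 3x² + 9x + 2.
Step 3: lead(3x² + 9x + 2) ÷ lead(D) = 3x² ÷ 3x² = 1. Subtract (1)·D = 3x² + 9x + 5. Remainder: −3.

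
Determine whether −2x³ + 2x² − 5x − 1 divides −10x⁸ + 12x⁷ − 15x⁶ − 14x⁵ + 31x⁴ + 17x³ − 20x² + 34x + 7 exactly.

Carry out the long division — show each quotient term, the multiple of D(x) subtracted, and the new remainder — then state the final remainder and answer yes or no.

Step 1: lead(−10x⁸ + 12x⁷ − 15x⁶ − 14x⁵ + 31x⁴ + 17x³ − 20x² + 34x + 7) ÷ lead(D) = −10x⁸ ÷ −2x³ = 5x⁵. Subtract (5x⁵)·D = −10x⁸ + 10x⁷ − 25x⁶ − 5x⁵. Remainder: 2x⁷ + 10x⁶ − 9x⁵ + 31x⁴ + 17x³ − 20x² + 34x + 7.
Step 2: lead(2x⁷ + 10x⁶ − 9x⁵ + 31x⁴ + 17x³ − 20x² + 34x + 7) ÷ lead(D) = 2x⁷ ÷ −2x³ = −x⁴. Subtract (−x⁴)·D = 2x⁷ − 2x⁶ + 5x⁵ + x⁴. Remainder: 12x⁶ − 14x⁵ + 30x⁴ + 17x³ − 20x² + 34x + 7.
Step 3: lead(12x⁶ − 14x⁵ + 30x⁴ + 17x³ − 20x² + 34x + 7) ÷ lead(D) = 12x⁶ ÷ −2x³ = −6x³. Subtract (−6x³)·D = 12x⁶ − 12x⁵ + 30x⁴ + 6x³. Remainder: −2x⁵ + 11x³ − 20x² + 34x + 7.
Step 4: lead(−2x⁵ + 11x³ − 20x² + 34x + 7) ÷ lead(D) = −2x⁵ ÷ −2x³ = x². Subtract (x²)·D = −2x⁵ + 2x⁴ − 5x³ − x². Remainder: −2x⁴ + 16x³ − 19x² + 34x + 7.
Step 5: lead(−2x⁴ + 16x³ − 19x² + 34x + 7) ÷ lead(D) = −2x⁴ ÷ −2x³ = x. Subtract (x)·D = −2x⁴ + 2x³ − 5x² − x. Remainder: 14x³ − 14x² + 35x + 7.
Step 6: lead(14x³ − 14x² + 35x + 7) ÷ lead(D) = 14x³ ÷ −2x³ = −7. Subtract (−7)·D = 14x³ − 14x² + 35x + 7. Remainder: 0.

R(x) = 0, so D(x) is a factor of P(x). yes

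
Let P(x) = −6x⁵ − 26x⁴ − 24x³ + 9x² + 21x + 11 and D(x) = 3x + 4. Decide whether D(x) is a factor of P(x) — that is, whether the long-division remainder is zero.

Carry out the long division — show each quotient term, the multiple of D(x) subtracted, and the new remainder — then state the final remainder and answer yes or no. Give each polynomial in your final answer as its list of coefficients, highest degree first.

Step 1: lead(−6x⁵ − 26x⁴ − 24x³ + 9x² + 21x + 11) ÷ lead(D) = −6x⁵ ÷ 3x = −2x⁴. Subtract (−2x⁴)·D = −6x⁵ − 8x⁴. Remainder: −18x⁴ − 24x³ + 9x² + 21x + 11.
Step 2: lead(−18x⁴ − 24x³ + 9x² + 21x + 11) ÷ lead(D) = −18x⁴ ÷ 3x = −6x³. Subtract (−6x³)·D = −18x⁴ − 24x³. Remainder: 9x² + 21x + 11.
Step 3: lead(9x² + 21x + 11) ÷ lead(D) = 9x² ÷ 3x = 3x. Subtract (3x)·D = 9x² + 12x. Remainder: 9x + 11.
Step 4: lead(9x + 11) ÷ lead(D) = 9x ÷ 3x = 3. Subtract (3)·D = 9x + 12. Remainder: −1.

R = [-1], so D(x) is not a factor of P(x). no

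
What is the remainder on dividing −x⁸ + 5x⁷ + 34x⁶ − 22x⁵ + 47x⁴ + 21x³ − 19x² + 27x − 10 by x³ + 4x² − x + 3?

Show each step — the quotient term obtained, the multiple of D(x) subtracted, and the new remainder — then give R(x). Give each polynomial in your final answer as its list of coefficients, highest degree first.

R = [-4, 2]

Step 1: lead(−x⁸ + 5x⁷ + 34x⁶ − 22x⁵ + 47x⁴ + 21x³ − 19x² + 27x − 10) ÷ lead(D) = −x⁸ ÷ x³ = −x⁵. Subtract (−x⁵)·D = −x⁸ − 4x⁷ + x⁶ − 3x⁵. Remainder: 9x⁷ + 33x⁶ − 19x⁵ + 47x⁴ + 21x³ − 19x² + 27x − 10.
Step 2: lead(9x⁷ + 33x⁶ − 19x⁵ + 47x⁴ + 21x³ − 19x² + 27x − 10) ÷ lead(D) = 9x⁷ ÷ x³ = 9x⁴. Subtract (9x⁴)·D = 9x⁷ + 36x⁶ − 9x⁵ + 27x⁴. Remainder: −3x⁶ − 10x⁵ + 20x⁴ + 21x³ − 19x² + 27x − 10.
Step 3: lead(−3x⁶ − 10x⁵ + 20x⁴ + 21x³ − 19x² + 27x − 10) ÷ lead(D) = −3x⁶ ÷ x³ = −3x³. Subtract (−3x³)·D = −3x⁶ − 12x⁵ + 3x⁴ − 9x³. Remainder: 2x⁵ + 17x⁴ + 30x³ − 19x² + 27x − 10.
Step 4: lead(2x⁵ + 17x⁴ + 30x³ − 19x² + 27x − 10) ÷ lead(D) = 2x⁵ ÷ x³ = 2x². Subtract (2x²)·D = 2x⁵ + 8x⁴ − 2x³ + 6x². Remainder: 9x⁴ + 32x³ − 25x² + 27x − 10.
Step 5: lead(9x⁴ + 32x³ − 25x² + 27x − 10) ÷ lead(D) = 9x⁴ ÷ x³ = 9x. Subtract (9x)·D = 9x⁴ + 36x³ − 9x² + 27x. Remainder: −4x³ − 16x² − 10.
Step 6: lead(−4x³ − 16x² − 10) ÷ lead(D) = −4x³ ÷ x³ = −4. Subtract (−4)·D = −4x³ − 16x² + 4x − 12. Remainder: −4x + 2.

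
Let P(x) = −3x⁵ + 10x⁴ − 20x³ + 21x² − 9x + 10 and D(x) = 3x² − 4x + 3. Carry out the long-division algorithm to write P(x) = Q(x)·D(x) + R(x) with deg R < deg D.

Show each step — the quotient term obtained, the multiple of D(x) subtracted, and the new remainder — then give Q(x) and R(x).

Step 1: lead(−3x⁵ + 10x⁴ − 20x³ + 21x² − 9x + 10) ÷ lead(D) = −3x⁵ ÷ 3x² = −x³. Subtract (−x³)·D = −3x⁵ + 4x⁴ − 3x³. Remainder: 6x⁴ − 17x³ + 21x² − 9x + 10.
Step 2: lead(6x⁴ − 17x³ + 21x² − 9x + 10) ÷ lead(D) = 6x⁴ ÷ 3x² = 2x². Subtract (2x²)·D = 6x⁴ − 8x³ + 6x². Remainder: −9x³ + 15x² − 9x + 10.
Step 3: lead(−9x³ + 15x² − 9x + 10) ÷ lead(D) = −9x³ ÷ 3x² = −3x. Subtract (−3x)·D = −9x³ + 12x² − 9x. Remainder: 3x² + 10.
Step 4: lead(3x² + 10) ÷ lead(D) = 3x² ÷ 3x² = 1. Subtract (1)·D = 3x² − 4x + 3. Remainder: 4x + 7.

Q(x) = −x³ + 2x² − 3x + 1; R(x) = 4x + 7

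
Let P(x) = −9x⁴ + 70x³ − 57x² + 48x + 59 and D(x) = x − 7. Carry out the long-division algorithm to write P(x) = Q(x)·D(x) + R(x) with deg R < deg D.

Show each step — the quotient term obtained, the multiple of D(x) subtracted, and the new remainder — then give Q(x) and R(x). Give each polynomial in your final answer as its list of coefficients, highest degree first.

Q = [-9, 7, -8, -8]; R = [3]

Step 1: lead(−9x⁴ + 70x³ − 57x² + 48x + 59) ÷ lead(D) = −9x⁴ ÷ x = −9x³. Subtract (−9x³)·D = −9x⁴ + 63x³. Remainder: 7x³ − 57x² + 48x + 59.
Step 2: lead(7x³ − 57x² + 48x + 59) ÷ lead(D) = 7x³ ÷ x = 7x². Subtract (7x²)·D = 7x³ − 49x². Remainder: −8x² + 48x + 59.
Step 3: lead(−8x² + 48x + 59) ÷ lead(D) = −8x² ÷ x = −8x. Subtract (−8x)·D = −8x² + 56x. Remainder: −8x + 59.
Step 4: lead(−8x + 59) ÷ lead(D) = −8x ÷ x = −8. Subtract (−8)·D = −8x + 56. Remainder: 3.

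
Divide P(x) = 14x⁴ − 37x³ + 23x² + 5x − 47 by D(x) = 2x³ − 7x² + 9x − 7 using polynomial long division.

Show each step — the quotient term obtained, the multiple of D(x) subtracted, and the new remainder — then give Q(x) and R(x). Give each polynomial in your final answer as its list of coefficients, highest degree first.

Step 1: lead(14x⁴ − 37x³ + 23x² + 5x − 47) ÷ lead(D) = 14x⁴ ÷ 2x³ = 7x. Subtract (7x)·D = 14x⁴ − 49x³ + 63x² − 49x. Remainder: 12x³ − 40x² + 54x − 47.
Step 2: lead(12x³ − 40x² + 54x − 47) ÷ lead(D) = 12x³ ÷ 2x³ = 6. Subtract (6)·D = 12x³ − 42x² + 54x − 42. Remainder: 2x² − 5.

Q = [7, 6]; R = [2, 0, -5]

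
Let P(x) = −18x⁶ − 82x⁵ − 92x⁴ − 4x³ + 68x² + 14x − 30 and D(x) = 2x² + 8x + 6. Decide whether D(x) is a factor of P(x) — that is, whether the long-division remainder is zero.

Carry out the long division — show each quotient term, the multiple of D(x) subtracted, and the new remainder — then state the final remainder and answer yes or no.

Step 1: lead(−18x⁶ − 82x⁵ − 92x⁴ − 4x³ + 68x² + 14x − 30) ÷ lead(D) = −18x⁶ ÷ 2x² = −9x⁴. Subtract (−9x⁴)·D = −18x⁶ − 72x⁵ − 54x⁴. Remainder: −10x⁵ − 38x⁴ − 4x³ + 68x² + 14x − 30.
Step 2: lead(−10x⁵ − 38x⁴ − 4x³ + 68x² + 14x − 30) ÷ lead(D) = −10x⁵ ÷ 2x² = −5x³. Subtract (−5x³)·D = −10x⁵ − 40x⁴ − 30x³. Remainder: 2x⁴ + 26x³ + 68x² + 14x − 30.
Step 3: lead(2x⁴ + 26x³ + 68x² + 14x − 30) ÷ lead(D) = 2x⁴ ÷ 2x² = x². Subtract (x²)·D = 2x⁴ + 8x³ + 6x². Remainder: 18x³ + 62x² + 14x − 30.
Step 4: lead(18x³ + 62x² + 14x − 30) ÷ lead(D) = 18x³ ÷ 2x² = 9x. Subtract (9x)·D = 18x³ + 72x² + 54x. Remainder: −10x² − 40x − 30.
Step 5: lead(−10x² − 40x − 30) ÷ lead(D) = −10x² ÷ 2x² = −5. Subtract (−5)·D = −10x² − 40x − 30. Remainder: 0.

R(x) = 0, so D(x) is a factor of P(x). yes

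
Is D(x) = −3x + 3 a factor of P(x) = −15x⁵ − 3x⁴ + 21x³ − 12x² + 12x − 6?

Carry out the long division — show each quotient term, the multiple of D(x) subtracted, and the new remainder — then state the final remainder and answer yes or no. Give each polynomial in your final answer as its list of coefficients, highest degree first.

R = [-3], so D(x) is not a factor of P(x). no

Step 1: lead(−15x⁵ − 3x⁴ + 21x³ − 12x² + 12x − 6) ÷ lead(D) = −15x⁵ ÷ −3x = 5x⁴. Subtract (5x⁴)·D = −15x⁵ + 15x⁴. Remainder: −18x⁴ + 21x³ − 12x² + 12x − 6.
Step 2: lead(−18x⁴ + 21x³ − 12x² + 12x − 6) ÷ lead(D) = −18x⁴ ÷ −3x = 6x³. Subtract (6x³)·D = −18x⁴ + 18x³. Remainder: 3x³ − 12x² + 12x − 6.
Step 3: lead(3x³ − 12x² + 12x − 6) ÷ lead(D) = 3x³ ÷ −3x = −x². Subtract (−x²)·D = 3x³ − 3x². Remainder: −9x² + 12x − 6.
Step 4: lead(−9x² + 12x − 6) ÷ lead(D) = −9x² ÷ −3x = 3x. Subtract (3x)·D = −9x² + 9x. Remainder: 3x − 6.
Step 5: lead(3x − 6) ÷ lead(D) = 3x ÷ −3x = −1. Subtract (−1)·D = 3x − 3. Remainder: −3.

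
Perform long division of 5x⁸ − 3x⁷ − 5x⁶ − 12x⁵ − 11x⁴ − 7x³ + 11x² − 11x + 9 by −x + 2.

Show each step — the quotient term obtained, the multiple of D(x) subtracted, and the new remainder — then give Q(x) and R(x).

Q(x) = −5x⁷ − 7x⁶ − 9x⁵ − 6x⁴ − x³ + 5x² − x + 9; R(x) = −9

Step 1: lead(5x⁸ − 3x⁷ − 5x⁶ − 12x⁵ − 11x⁴ − 7x³ + 11x² − 11x + 9) ÷ lead(D) = 5x⁸ ÷ −x = −5x⁷. Subtract (−5x⁷)·D = 5x⁸ − 10x⁷. Remainder: 7x⁷ − 5x⁶ − 12x⁵ − 11x⁴ − 7x³ + 11x² − 11x + 9.
Step 2: lead(7x⁷ − 5x⁶ − 12x⁵ − 11x⁴ − 7x³ + 11x² − 11x + 9) ÷ lead(D) = 7x⁷ ÷ −x = −7x⁶. Subtract (−7x⁶)·D = 7x⁷ − 14x⁶. Remainder: 9x⁶ − 12x⁵ − 11x⁴ − 7x³ + 11x² − 11x + 9.
Step 3: lead(9x⁶ − 12x⁵ − 11x⁴ − 7x³ + 11x² − 11x + 9) ÷ lead(D) = 9x⁶ ÷ −x = −9x⁵. Subtract (−9x⁵)·D = 9x⁶ − 18x⁵. Remainder: 6x⁵ − 11x⁴ − 7x³ + 11x² − 11x + 9.
Step 4: lead(6x⁵ − 11x⁴ − 7x³ + 11x² − 11x + 9) ÷ lead(D) = 6x⁵ ÷ −x = −6x⁴. Subtract (−6x⁴)·D = 6x⁵ − 12x⁴. Remainder: x⁴ − 7x³ + 11x² − 11x + 9.
Step 5: lead(x⁴ − 7x³ + 11x² − 11x + 9) ÷ lead(D) = x⁴ ÷ −x = −x³. Subtract (−x³)·D = x⁴ − 2x³. Remainder: −5x³ + 11x² − 11x + 9.
Step 6: lead(−5x³ + 11x² − 11x + 9) ÷ lead(D) = −5x³ ÷ −x = 5x². Subtract (5x²)·D = −5x³ + 10x². Remainder: x² − 11x + 9.
Step 7: lead(x² − 11x + 9) ÷ lead(D) = x² ÷ −x = −x. Subtract (−x)·D = x² − 2x. Remainder: −9x + 9.
Step 8: lead(−9x + 9) ÷ lead(D) = −9x ÷ −x = 9. Subtract (9)·D = −9x + 18. Remainder: −9.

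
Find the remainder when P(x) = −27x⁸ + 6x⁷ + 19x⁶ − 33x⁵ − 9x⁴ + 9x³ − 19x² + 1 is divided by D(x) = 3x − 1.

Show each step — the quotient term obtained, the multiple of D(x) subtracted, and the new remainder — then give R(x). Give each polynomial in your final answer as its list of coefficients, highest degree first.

Step 1: lead(−27x⁸ + 6x⁷ + 19x⁶ − 33x⁵ − 9x⁴ + 9x³ − 19x² + 1) ÷ lead(D) = −27x⁸ ÷ 3x = −9x⁷. Subtract (−9x⁷)·D = −27x⁸ + 9x⁷. Remainder: −3x⁷ + 19x⁶ − 33x⁵ − 9x⁴ + 9x³ − 19x² + 1.
Step 2: lead(−3x⁷ + 19x⁶ − 33x⁵ − 9x⁴ + 9x³ − 19x² + 1) ÷ lead(D) = −3x⁷ ÷ 3x = −x⁶. Subtract (−x⁶)·D = −3x⁷ + x⁶. Remainder: 18x⁶ − 33x⁵ − 9x⁴ + 9x³ − 19x² + 1.
Step 3: lead(18x⁶ − 33x⁵ − 9x⁴ + 9x³ − 19x² + 1) ÷ lead(D) = 18x⁶ ÷ 3x = 6x⁵. Subtract (6x⁵)·D = 18x⁶ − 6x⁵. Remainder: −27x⁵ − 9x⁴ + 9x³ − 19x² + 1.
Step 4: lead(−27x⁵ − 9x⁴ + 9x³ − 19x² + 1) ÷ lead(D) = −27x⁵ ÷ 3x = −9x⁴. Subtract (−9x⁴)·D = −27x⁵ + 9x⁴. Remainder: −18x⁴ + 9x³ − 19x² + 1.
Step 5: lead(−18x⁴ + 9x³ − 19x² + 1) ÷ lead(D) = −18x⁴ ÷ 3x = −6x³. Subtract (−6x³)·D = −18x⁴ + 6x³. Remainder: 3x³ − 19x² + 1.
Step 6: lead(3x³ − 19x² + 1) ÷ lead(D) = 3x³ ÷ 3x = x². Subtract (x²)·D = 3x³ − x². Remainder: −18x² + 1.
Step 7: lead(−18x² + 1) ÷ lead(D) = −18x² ÷ 3x = −6x. Subtract (−6x)·D = −18x² + 6x. Remainder: −6x + 1.
Step 8: lead(−6x + 1) ÷ lead(D) = −6x ÷ 3x = −2. Subtract (−2)·D = −6x + 2. Remainder: −1.

R = [-1]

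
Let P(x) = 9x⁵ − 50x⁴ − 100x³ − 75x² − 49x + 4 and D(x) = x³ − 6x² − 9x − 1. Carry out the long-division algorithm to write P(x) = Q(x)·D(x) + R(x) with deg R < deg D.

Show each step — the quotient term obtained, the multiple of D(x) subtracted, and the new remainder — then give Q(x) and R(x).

Step 1: lead(9x⁵ − 50x⁴ − 100x³ − 75x² − 49x + 4) ÷ lead(D) = 9x⁵ ÷ x³ = 9x². Subtract (9x²)·D = 9x⁵ − 54x⁴ − 81x³ − 9x². Remainder: 4x⁴ − 19x³ − 66x² − 49x + 4.
Step 2: lead(4x⁴ − 19x³ − 66x² − 49x + 4) ÷ lead(D) = 4x⁴ ÷ x³ = 4x. Subtract (4x)·D = 4x⁴ − 24x³ − 36x² − 4x. Remainder: 5x³ − 30x² − 45x + 4.
Step 3: lead(5x³ − 30x² − 45x + 4) ÷ lead(D) = 5x³ ÷ x³ = 5. Subtract (5)·D = 5x³ − 30x² − 45x − 5. Remainder: 9.

Q(x) = 9x² + 4x + 5; R(x) = 9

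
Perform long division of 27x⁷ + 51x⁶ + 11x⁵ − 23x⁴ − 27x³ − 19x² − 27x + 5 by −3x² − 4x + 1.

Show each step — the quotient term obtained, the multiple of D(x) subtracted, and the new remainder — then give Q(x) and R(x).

Step 1: lead(27x⁷ + 51x⁶ + 11x⁵ − 23x⁴ − 27x³ − 19x² − 27x + 5) ÷ lead(D) = 27x⁷ ÷ −3x² = −9x⁵. Subtract (−9x⁵)·D = 27x⁷ + 36x⁶ − 9x⁵. Remainder: 15x⁶ + 20x⁵ − 23x⁴ − 27x³ − 19x² − 27x + 5.
Step 2: lead(15x⁶ + 20x⁵ − 23x⁴ − 27x³ − 19x² − 27x + 5) ÷ lead(D) = 15x⁶ ÷ −3x² = −5x⁴. Subtract (−5x⁴)·D = 15x⁶ + 20x⁵ − 5x⁴. Remainder: −18x⁴ − 27x³ − 19x² − 27x + 5.
Step 3: lead(−18x⁴ − 27x³ − 19x² − 27x + 5) ÷ lead(D) = −18x⁴ ÷ −3x² = 6x². Subtract (6x²)·D = −18x⁴ − 24x³ + 6x². Remainder: −3x³ − 25x² − 27x + 5.
Step 4: lead(−3x³ − 25x² − 27x + 5) ÷ lead(D) = −3x³ ÷ −3x² = x. Subtract (x)·D = −3x³ − 4x² + x. Remainder: −21x² − 28x + 5.
Step 5: lead(−21x² − 28x + 5) ÷ lead(D) = −21x² ÷ −3x² = 7. Subtract (7)·D = −21x² − 28x + 7. Remainder: −2.

Q(x) = −9x⁵ − 5x⁴ + 6x² + x + 7; R(x) = −2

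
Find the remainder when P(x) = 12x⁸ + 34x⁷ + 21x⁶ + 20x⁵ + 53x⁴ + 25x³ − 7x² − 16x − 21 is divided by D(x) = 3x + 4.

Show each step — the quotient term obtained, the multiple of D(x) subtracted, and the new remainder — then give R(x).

Step 1: lead(12x⁸ + 34x⁷ + 21x⁶ + 20x⁵ + 53x⁴ + 25x³ − 7x² − 16x − 21) ÷ lead(D) = 12x⁸ ÷ 3x = 4x⁷. Subtract (4x⁷)·D = 12x⁸ + 16x⁷. Remainder: 18x⁷ + 21x⁶ + 20x⁵ + 53x⁴ + 25x³ − 7x² − 16x − 21.
Step 2: lead(18x⁷ + 21x⁶ + 20x⁵ + 53x⁴ + 25x³ − 7x² − 16x − 21) ÷ lead(D) = 18x⁷ ÷ 3x = 6x⁶. Subtract (6x⁶)·D = 18x⁷ + 24x⁶. Remainder: −3x⁶ + 20x⁵ + 53x⁴ + 25x³ − 7x² − 16x − 21.
Step 3: lead(−3x⁶ + 20x⁵ + 53x⁴ + 25x³ − 7x² − 16x − 21) ÷ lead(D) = −3x⁶ ÷ 3x = −x⁵. Subtract (−x⁵)·D = −3x⁶ − 4x⁵. Remainder: 24x⁵ + 53x⁴ + 25x³ − 7x² − 16x − 21.
Step 4: lead(24x⁵ + 53x⁴ + 25x³ − 7x² − 16x − 21) ÷ lead(D) = 24x⁵ ÷ 3x = 8x⁴. Subtract (8x⁴)·D = 24x⁵ + 32x⁴. Remainder: 21x⁴ + 25x³ − 7x² − 16x − 21.
Step 5: lead(21x⁴ + 25x³ − 7x² − 16x − 21) ÷ lead(D) = 21x⁴ ÷ 3x = 7x³. Subtract (7x³)·D = 21x⁴ + 28x³. Remainder: −3x³ − 7x² − 16x − 21.
Step 6: lead(−3x³ − 7x² − 16x − 21) ÷ lead(D) = −3x³ ÷ 3x = −x². Subtract (−x²)·D = −3x³ − 4x². Remainder: −3x² − 16x − 21.
Step 7: lead(−3x² − 16x − 21) ÷ lead(D) = −3x² ÷ 3x = −x. Subtract (−x)·D = −3x² − 4x. Remainder: −12x − 21.
Step 8: lead(−12x − 21) ÷ lead(D) = −12x ÷ 3x = −4. Subtract (−4)·D = −12x − 16. Remainder: −5.

R(x) = −5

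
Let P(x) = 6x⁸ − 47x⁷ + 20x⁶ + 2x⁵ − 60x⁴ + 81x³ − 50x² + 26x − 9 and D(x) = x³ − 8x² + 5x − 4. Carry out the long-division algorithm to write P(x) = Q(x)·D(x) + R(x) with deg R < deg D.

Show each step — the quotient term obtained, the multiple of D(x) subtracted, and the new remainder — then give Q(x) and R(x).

Q(x) = 6x⁵ + x⁴ − 2x³ + 5x² − 6x; R(x) = 2x − 9

Step 1: lead(6x⁸ − 47x⁷ + 20x⁶ + 2x⁵ − 60x⁴ + 81x³ − 50x² + 26x − 9) ÷ lead(D) = 6x⁸ ÷ x³ = 6x⁵. Subtract (6x⁵)·D = 6x⁸ − 48x⁷ + 30x⁶ − 24x⁵. Remainder: x⁷ − 10x⁶ + 26x⁵ − 60x⁴ + 81x³ − 50x² + 26x − 9.
Step 2: lead(x⁷ − 10x⁶ + 26x⁵ − 60x⁴ + 81x³ − 50x² + 26x − 9) ÷ lead(D) = x⁷ ÷ x³ = x⁴. Subtract (x⁴)·D = x⁷ − 8x⁶ + 5x⁵ − 4x⁴. Remainder: −2x⁶ + 21x⁵ − 56x⁴ + 81x³ − 50x² + 26x − 9.
Step 3: lead(−2x⁶ + 21x⁵ − 56x⁴ + 81x³ − 50x² + 26x − 9) ÷ lead(D) = −2x⁶ ÷ x³ = −2x³. Subtract (−2x³)·D = −2x⁶ + 16x⁵ − 10x⁴ + 8x³. Remainder: 5x⁵ − 46x⁴ + 73x³ − 50x² + 26x − 9.
Step 4: lead(5x⁵ − 46x⁴ + 73x³ − 50x² + 26x − 9) ÷ lead(D) = 5x⁵ ÷ x³ = 5x². Subtract (5x²)·D = 5x⁵ − 40x⁴ + 25x³ − 20x². Remainder: −6x⁴ + 48x³ − 30x² + 26x − 9.
Step 5: lead(−6x⁴ + 48x³ − 30x² + 26x − 9) ÷ lead(D) = −6x⁴ ÷ x³ = −6x. Subtract (−6x)·D = −6x⁴ + 48x³ − 30x² + 24x. Remainder: 2x − 9.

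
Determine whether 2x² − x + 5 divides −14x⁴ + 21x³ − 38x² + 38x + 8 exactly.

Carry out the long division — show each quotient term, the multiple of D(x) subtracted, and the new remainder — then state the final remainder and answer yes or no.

R(x) = 5x − 2, so D(x) is not a factor of P(x). no

Step 1: lead(−14x⁴ + 21x³ − 38x² + 38x + 8) ÷ lead(D) = −14x⁴ ÷ 2x² = −7x². Subtract (−7x²)·D = −14x⁴ + 7x³ − 35x². Remainder: 14x³ − 3x² + 38x + 8.
Step 2: lead(14x³ − 3x² + 38x + 8) ÷ lead(D) = 14x³ ÷ 2x² = 7x. Subtract (7x)·D = 14x³ − 7x² + 35x. Remainder: 4x² + 3x + 8.
Step 3: lead(4x² + 3x + 8) ÷ lead(D) = 4x² ÷ 2x² = 2. Subtract (2)·D = 4x² − 2x + 10. Remainder: 5x − 2.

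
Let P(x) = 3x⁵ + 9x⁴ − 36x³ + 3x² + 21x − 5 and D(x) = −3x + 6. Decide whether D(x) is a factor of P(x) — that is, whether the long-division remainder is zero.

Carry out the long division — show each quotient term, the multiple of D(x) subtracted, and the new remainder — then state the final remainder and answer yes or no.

R(x) = 1, so D(x) is not a factor of P(x). no

Step 1: lead(3x⁵ + 9x⁴ − 36x³ + 3x² + 21x − 5) ÷ lead(D) = 3x⁵ ÷ −3x = −x⁴. Subtract (−x⁴)·D = 3x⁵ − 6x⁴. Remainder: 15x⁴ − 36x³ + 3x² + 21x − 5.
Step 2: lead(15x⁴ − 36x³ + 3x² + 21x − 5) ÷ lead(D) = 15x⁴ ÷ −3x = −5x³. Subtract (−5x³)·D = 15x⁴ − 30x³. Remainder: −6x³ + 3x² + 21x − 5.
Step 3: lead(−6x³ + 3x² + 21x − 5) ÷ lead(D) = −6x³ ÷ −3x = 2x². Subtract (2x²)·D = −6x³ + 12x². Remainder: −9x² + 21x − 5.
Step 4: lead(−9x² + 21x − 5) ÷ lead(D) = −9x² ÷ −3x = 3x. Subtract (3x)·D = −9x² + 18x. Remainder: 3x − 5.
Step 5: lead(3x − 5) ÷ lead(D) = 3x ÷ −3x = −1. Subtract (−1)·D = 3x − 6. Remainder: 1.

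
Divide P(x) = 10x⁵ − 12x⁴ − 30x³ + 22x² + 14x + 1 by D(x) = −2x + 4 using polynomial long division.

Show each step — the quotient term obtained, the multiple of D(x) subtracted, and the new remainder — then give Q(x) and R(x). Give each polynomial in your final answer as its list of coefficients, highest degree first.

Q = [-5, -4, 7, 3, -1]; R = [5]

Step 1: lead(10x⁵ − 12x⁴ − 30x³ + 22x² + 14x + 1) ÷ lead(D) = 10x⁵ ÷ −2x = −5x⁴. Subtract (−5x⁴)·D = 10x⁵ − 20x⁴. Remainder: 8x⁴ − 30x³ + 22x² + 14x + 1.
Step 2: lead(8x⁴ − 30x³ + 22x² + 14x + 1) ÷ lead(D) = 8x⁴ ÷ −2x = −4x³. Subtract (−4x³)·D = 8x⁴ − 16x³. Remainder: −14x³ + 22x² + 14x + 1.
Step 3: lead(−14x³ + 22x² + 14x + 1) ÷ lead(D) = −14x³ ÷ −2x = 7x². Subtract (7x²)·D = −14x³ + 28x². Remainder: −6x² + 14x + 1.
Step 4: lead(−6x² + 14x + 1) ÷ lead(D) = −6x² ÷ −2x = 3x. Subtract (3x)·D = −6x² + 12x. Remainder: 2x + 1.
Step 5: lead(2x + 1) ÷ lead(D) = 2x ÷ −2x = −1. Subtract (−1)·D = 2x − 4. Remainder: 5.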